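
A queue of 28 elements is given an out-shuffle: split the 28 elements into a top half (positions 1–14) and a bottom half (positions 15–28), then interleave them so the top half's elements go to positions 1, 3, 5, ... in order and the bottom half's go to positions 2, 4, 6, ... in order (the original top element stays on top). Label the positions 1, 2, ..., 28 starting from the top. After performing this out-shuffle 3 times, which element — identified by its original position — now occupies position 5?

Work backwards from position 5, undoing one out-shuffle at a time:
5 ← 3 ← 2 ← 15
So the element now at position 5 started at position 15.

15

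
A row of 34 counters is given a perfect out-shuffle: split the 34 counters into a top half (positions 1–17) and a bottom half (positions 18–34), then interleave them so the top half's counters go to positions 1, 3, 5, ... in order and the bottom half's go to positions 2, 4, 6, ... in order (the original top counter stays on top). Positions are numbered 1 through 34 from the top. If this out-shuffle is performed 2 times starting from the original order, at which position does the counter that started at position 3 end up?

Track the counter's position through each out-shuffle:
3 → 5 → 9

9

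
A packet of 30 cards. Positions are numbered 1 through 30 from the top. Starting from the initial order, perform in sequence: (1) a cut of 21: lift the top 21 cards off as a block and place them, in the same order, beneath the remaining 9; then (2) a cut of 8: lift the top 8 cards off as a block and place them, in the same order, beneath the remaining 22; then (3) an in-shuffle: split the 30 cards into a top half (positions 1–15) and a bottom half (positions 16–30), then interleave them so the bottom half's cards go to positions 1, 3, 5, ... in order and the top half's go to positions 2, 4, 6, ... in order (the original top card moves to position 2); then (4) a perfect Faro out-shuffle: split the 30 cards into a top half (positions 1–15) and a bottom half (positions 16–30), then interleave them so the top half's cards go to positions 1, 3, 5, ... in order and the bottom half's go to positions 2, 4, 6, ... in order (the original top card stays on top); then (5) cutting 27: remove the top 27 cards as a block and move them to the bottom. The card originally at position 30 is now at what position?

6

Track the card from position 30 forward through each operation:
  after op 1 (cut 21): 30 → 9
  after op 2 (cut 8): 9 → 1
  after op 3 (in-shuffle): 1 → 2
  after op 4 (out-shuffle): 2 → 3
  after op 5 (cut 27): 3 → 6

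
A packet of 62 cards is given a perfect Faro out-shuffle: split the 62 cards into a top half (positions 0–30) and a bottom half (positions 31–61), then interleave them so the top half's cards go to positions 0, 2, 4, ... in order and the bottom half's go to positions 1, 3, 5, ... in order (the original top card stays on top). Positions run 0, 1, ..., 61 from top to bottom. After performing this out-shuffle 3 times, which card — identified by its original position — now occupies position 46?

Work backwards from position 46, undoing one out-shuffle at a time:
46 ← 23 ← 42 ← 21
So the card now at position 46 started at position 21.

21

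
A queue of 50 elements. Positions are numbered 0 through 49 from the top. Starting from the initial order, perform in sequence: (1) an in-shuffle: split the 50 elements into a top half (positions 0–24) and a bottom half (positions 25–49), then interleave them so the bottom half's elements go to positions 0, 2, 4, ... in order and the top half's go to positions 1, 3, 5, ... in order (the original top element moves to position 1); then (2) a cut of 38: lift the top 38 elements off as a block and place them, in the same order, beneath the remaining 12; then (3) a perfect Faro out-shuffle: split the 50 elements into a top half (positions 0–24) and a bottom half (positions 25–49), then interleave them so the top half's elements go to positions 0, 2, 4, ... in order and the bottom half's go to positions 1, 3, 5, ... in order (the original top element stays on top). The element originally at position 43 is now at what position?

47

Track the element from position 43 forward through each operation:
  after op 1 (in-shuffle): 43 → 36
  after op 2 (cut 38): 36 → 48
  after op 3 (out-shuffle): 48 → 47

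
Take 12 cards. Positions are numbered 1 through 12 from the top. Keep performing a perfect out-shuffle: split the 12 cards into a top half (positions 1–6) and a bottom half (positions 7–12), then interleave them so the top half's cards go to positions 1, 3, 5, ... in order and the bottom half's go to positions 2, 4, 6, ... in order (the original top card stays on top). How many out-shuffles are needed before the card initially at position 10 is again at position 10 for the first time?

Follow position 10 under repeated out-shuffles:
10 → 8 → 4 → 7 → 2 → 3 → 5 → 9 → 6 → 11 → 10
It first returns after 10 out-shuffles.

10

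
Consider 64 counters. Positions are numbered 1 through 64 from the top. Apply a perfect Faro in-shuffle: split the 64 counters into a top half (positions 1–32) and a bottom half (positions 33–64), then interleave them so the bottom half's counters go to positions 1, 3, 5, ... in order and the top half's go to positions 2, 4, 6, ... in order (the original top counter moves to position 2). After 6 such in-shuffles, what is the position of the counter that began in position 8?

57

Track the counter's position through each in-shuffle:
8 → 16 → 32 → 64 → 63 → 61 → 57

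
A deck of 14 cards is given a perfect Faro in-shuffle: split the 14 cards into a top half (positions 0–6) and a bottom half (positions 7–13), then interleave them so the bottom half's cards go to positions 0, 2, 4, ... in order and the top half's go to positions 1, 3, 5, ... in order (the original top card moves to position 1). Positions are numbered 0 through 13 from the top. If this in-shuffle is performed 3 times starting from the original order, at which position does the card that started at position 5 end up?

Track the card's position through each in-shuffle:
5 → 11 → 8 → 2

2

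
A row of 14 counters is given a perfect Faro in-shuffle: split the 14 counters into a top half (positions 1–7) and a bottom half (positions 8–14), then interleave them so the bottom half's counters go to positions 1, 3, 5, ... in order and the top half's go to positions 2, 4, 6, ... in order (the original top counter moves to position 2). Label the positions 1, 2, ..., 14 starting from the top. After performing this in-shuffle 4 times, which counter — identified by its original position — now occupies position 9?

9

Work backwards from position 9, undoing one in-shuffle at a time:
9 ← 12 ← 6 ← 3 ← 9
So the counter now at position 9 started at position 9.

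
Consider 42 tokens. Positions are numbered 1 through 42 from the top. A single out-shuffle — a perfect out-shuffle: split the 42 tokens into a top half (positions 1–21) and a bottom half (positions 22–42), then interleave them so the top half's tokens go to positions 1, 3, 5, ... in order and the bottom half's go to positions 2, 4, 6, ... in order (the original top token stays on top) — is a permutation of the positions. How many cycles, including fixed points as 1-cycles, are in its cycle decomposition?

Trace each unvisited position around until it returns:
(1) (2 3 5 9 17 33 ... len 20) (4 7 13 25 8 15 ... len 20) (42)
4 cycles in total.

4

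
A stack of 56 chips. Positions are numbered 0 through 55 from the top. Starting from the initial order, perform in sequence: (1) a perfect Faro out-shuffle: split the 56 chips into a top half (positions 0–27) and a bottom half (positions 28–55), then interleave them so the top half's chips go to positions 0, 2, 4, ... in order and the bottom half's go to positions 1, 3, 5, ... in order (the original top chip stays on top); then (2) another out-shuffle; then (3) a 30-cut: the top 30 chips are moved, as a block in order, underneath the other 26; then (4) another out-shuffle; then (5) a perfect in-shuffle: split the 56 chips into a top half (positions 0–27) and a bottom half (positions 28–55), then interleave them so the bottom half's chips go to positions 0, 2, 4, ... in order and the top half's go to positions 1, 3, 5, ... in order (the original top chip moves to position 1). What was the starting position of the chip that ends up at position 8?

Undo the operations in reverse order, starting from position 8:
  undo op 5 (in-shuffle, from bottom half): 8 ← 32
  undo op 4 (out-shuffle, from top half): 32 ← 16
  undo op 3 (cut 30): 16 ← 46
  undo op 2 (out-shuffle, from top half): 46 ← 23
  undo op 1 (out-shuffle, from bottom half): 23 ← 39
So the chip at position 8 came from original position 39.

39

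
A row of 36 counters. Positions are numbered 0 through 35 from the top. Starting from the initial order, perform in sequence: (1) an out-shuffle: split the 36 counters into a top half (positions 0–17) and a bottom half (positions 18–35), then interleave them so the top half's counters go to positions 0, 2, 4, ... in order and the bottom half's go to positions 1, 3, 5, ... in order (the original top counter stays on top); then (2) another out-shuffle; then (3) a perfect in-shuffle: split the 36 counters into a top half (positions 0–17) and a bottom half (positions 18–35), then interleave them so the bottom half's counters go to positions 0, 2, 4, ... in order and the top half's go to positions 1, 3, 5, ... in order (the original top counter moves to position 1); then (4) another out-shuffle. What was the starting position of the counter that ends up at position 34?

Undo the operations in reverse order, starting from position 34:
  undo op 4 (out-shuffle, from top half): 34 ← 17
  undo op 3 (in-shuffle, from top half): 17 ← 8
  undo op 2 (out-shuffle, from top half): 8 ← 4
  undo op 1 (out-shuffle, from top half): 4 ← 2
So the counter at position 34 came from original position 2.

2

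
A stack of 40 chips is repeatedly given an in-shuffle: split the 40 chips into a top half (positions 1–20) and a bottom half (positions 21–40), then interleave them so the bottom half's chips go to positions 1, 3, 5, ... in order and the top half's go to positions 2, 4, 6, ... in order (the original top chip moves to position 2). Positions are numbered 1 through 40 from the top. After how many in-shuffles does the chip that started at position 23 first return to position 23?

20

Follow position 23 under repeated in-shuffles:
23 → 5 → 10 → 20 → 40 → 39 → 37 → 33 → 25 → 9 → 18 → 36 → 31 → 21 → 1 → 2 → 4 → 8 → 16 → 32 → 23
It first returns after 20 in-shuffles.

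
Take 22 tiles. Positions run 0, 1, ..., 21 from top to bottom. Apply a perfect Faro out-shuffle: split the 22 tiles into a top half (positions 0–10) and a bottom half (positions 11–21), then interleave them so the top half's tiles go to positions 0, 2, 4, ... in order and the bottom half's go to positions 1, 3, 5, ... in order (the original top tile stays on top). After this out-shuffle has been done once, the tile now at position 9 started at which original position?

Work backwards from position 9, undoing one out-shuffle at a time:
9 ← 15
So the tile now at position 9 started at position 15.

15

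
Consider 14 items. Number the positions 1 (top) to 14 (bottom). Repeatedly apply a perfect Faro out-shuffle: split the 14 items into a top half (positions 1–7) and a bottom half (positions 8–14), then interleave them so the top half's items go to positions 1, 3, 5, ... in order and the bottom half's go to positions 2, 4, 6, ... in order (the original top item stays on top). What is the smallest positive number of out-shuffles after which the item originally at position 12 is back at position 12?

Follow position 12 under repeated out-shuffles:
12 → 10 → 6 → 11 → 8 → 2 → 3 → 5 → 9 → 4 → 7 → 13 → 12
It first returns after 12 out-shuffles.

12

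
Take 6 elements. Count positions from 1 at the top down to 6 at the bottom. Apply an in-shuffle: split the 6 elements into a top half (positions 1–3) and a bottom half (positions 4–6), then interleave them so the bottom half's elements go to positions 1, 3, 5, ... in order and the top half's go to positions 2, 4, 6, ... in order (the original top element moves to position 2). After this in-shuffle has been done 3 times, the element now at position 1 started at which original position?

Work backwards from position 1, undoing one in-shuffle at a time:
1 ← 4 ← 2 ← 1
So the element now at position 1 started at position 1.

1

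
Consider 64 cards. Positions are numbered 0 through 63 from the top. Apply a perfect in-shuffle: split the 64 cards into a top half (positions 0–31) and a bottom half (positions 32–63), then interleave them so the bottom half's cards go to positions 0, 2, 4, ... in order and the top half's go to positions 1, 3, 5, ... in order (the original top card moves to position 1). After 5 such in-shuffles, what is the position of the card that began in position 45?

41

Track the card's position through each in-shuffle:
45 → 26 → 53 → 42 → 20 → 41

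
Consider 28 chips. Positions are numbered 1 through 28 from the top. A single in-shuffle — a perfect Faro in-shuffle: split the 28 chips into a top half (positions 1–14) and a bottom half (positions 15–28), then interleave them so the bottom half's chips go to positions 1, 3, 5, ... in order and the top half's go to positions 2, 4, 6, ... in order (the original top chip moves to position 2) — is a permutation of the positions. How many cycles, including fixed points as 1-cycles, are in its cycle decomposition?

Trace each unvisited position around until it returns:
(1 2 4 8 16 3 ... len 28)
1 cycle in total.

1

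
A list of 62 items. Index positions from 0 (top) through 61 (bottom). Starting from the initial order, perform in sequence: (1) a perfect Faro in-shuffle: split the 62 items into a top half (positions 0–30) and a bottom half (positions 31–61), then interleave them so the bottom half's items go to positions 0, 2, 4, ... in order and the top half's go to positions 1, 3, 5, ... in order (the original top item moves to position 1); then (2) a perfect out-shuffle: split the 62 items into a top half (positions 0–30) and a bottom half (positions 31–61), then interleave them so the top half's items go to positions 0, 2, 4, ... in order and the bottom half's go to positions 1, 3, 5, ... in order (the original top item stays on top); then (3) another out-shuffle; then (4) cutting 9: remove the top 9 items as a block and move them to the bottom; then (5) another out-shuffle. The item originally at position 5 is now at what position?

9

Track the item from position 5 forward through each operation:
  after op 1 (in-shuffle): 5 → 11
  after op 2 (out-shuffle): 11 → 22
  after op 3 (out-shuffle): 22 → 44
  after op 4 (cut 9): 44 → 35
  after op 5 (out-shuffle): 35 → 9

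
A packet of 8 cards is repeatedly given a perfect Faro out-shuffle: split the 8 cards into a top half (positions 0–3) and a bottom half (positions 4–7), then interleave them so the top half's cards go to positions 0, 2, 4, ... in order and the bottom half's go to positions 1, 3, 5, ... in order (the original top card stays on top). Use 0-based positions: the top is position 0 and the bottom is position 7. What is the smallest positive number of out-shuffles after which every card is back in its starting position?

3

The out-shuffle permutes the 8 positions with cycle lengths [1, 1, 3, 3].
Every card is home exactly when every cycle has completed a whole number of laps, i.e. after lcm(1, 3) = 3 out-shuffles.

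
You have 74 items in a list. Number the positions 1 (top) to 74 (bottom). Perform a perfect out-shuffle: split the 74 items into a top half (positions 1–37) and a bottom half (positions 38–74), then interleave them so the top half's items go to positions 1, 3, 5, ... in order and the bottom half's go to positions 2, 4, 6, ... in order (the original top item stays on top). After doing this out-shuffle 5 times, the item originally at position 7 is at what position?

Track the item's position through each out-shuffle:
7 → 13 → 25 → 49 → 24 → 47

47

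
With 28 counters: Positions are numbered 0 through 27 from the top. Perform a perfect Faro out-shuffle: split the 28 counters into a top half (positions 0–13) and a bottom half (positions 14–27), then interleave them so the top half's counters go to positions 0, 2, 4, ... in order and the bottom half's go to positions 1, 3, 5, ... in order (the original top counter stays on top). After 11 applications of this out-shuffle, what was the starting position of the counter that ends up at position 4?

26

Work backwards from position 4, undoing one out-shuffle at a time:
4 ← 2 ← 1 ← 14 ← 7 ← 17 ← 22 ← 11 ← 19 ← 23 ← 25 ← 26
So the counter now at position 4 started at position 26.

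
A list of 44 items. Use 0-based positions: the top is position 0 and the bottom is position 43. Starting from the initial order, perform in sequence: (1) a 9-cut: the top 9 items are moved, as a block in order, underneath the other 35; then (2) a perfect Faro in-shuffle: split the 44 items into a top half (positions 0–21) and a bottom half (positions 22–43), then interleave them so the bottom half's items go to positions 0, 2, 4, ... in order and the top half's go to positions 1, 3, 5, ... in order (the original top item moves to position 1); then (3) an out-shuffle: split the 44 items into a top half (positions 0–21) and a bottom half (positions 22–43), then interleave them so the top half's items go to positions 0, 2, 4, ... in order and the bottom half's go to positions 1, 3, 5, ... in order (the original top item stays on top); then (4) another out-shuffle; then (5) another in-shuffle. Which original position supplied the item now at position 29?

Undo the operations in reverse order, starting from position 29:
  undo op 5 (in-shuffle, from top half): 29 ← 14
  undo op 4 (out-shuffle, from top half): 14 ← 7
  undo op 3 (out-shuffle, from bottom half): 7 ← 25
  undo op 2 (in-shuffle, from top half): 25 ← 12
  undo op 1 (cut 9): 12 ← 21
So the item at position 29 came from original position 21.

21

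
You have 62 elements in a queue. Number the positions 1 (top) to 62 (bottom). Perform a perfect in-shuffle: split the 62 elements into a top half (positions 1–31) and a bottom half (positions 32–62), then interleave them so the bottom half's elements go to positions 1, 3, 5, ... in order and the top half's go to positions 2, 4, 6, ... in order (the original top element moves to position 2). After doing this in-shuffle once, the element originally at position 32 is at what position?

1

Track the element's position through each in-shuffle:
32 → 1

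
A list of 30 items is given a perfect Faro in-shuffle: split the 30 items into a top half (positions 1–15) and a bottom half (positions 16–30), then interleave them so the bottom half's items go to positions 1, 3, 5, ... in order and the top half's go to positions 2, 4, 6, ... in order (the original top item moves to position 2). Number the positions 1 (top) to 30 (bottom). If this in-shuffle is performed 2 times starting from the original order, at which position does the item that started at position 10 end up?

9

Track the item's position through each in-shuffle:
10 → 20 → 9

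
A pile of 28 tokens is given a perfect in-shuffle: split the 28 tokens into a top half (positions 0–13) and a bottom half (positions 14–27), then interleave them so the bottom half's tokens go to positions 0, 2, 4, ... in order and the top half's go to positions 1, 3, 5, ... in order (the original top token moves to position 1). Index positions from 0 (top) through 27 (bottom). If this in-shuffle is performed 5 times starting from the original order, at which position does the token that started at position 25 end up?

Track the token's position through each in-shuffle:
25 → 22 → 16 → 4 → 9 → 19

19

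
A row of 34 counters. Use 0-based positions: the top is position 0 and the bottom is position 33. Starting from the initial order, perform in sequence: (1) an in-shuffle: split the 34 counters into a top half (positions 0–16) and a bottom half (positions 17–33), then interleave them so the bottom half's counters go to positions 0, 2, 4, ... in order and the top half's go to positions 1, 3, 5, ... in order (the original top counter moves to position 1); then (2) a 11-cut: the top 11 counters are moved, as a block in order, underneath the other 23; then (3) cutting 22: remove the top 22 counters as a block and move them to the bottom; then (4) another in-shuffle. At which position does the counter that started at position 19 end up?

11

Track the counter from position 19 forward through each operation:
  after op 1 (in-shuffle): 19 → 4
  after op 2 (cut 11): 4 → 27
  after op 3 (cut 22): 27 → 5
  after op 4 (in-shuffle): 5 → 11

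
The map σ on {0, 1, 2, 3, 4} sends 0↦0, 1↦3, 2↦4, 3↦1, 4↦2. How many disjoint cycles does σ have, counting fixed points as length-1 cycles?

3

Cycle decomposition: (0) (1 3) (2 4).
3 cycles.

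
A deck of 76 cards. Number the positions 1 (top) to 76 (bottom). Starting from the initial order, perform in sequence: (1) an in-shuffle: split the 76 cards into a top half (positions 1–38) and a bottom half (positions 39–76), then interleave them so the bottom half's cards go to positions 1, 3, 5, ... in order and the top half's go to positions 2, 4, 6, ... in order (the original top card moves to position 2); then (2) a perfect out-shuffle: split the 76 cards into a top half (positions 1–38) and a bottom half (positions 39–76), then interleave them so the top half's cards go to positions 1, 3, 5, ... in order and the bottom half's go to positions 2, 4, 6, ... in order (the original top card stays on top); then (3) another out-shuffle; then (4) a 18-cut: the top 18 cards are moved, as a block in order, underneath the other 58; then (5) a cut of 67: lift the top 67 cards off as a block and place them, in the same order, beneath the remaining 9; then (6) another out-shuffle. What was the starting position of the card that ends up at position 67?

Undo the operations in reverse order, starting from position 67:
  undo op 6 (out-shuffle, from top half): 67 ← 34
  undo op 5 (cut 67): 34 ← 25
  undo op 4 (cut 18): 25 ← 43
  undo op 3 (out-shuffle, from top half): 43 ← 22
  undo op 2 (out-shuffle, from bottom half): 22 ← 49
  undo op 1 (in-shuffle, from bottom half): 49 ← 63
So the card at position 67 came from original position 63.

63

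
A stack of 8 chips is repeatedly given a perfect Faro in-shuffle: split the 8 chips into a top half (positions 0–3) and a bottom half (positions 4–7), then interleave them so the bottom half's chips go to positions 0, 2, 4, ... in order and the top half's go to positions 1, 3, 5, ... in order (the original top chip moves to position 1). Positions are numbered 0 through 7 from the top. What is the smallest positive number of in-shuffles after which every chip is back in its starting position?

6

The in-shuffle permutes the 8 positions with cycle lengths [2, 6].
Every chip is home exactly when every cycle has completed a whole number of laps, i.e. after lcm(2, 6) = 6 in-shuffles.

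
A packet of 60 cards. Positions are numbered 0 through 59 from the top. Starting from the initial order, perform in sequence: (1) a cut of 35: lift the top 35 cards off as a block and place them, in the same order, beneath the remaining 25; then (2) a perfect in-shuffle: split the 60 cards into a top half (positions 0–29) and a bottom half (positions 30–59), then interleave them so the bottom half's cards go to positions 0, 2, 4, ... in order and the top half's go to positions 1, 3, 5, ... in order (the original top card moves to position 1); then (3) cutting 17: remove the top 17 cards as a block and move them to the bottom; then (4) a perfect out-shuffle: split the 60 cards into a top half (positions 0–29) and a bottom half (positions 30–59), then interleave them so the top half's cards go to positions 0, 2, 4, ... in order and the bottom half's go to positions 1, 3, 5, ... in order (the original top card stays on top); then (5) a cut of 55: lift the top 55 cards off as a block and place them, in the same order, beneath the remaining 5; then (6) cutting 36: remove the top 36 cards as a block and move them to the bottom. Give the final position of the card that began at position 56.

Track the card from position 56 forward through each operation:
  after op 1 (cut 35): 56 → 21
  after op 2 (in-shuffle): 21 → 43
  after op 3 (cut 17): 43 → 26
  after op 4 (out-shuffle): 26 → 52
  after op 5 (cut 55): 52 → 57
  after op 6 (cut 36): 57 → 21

21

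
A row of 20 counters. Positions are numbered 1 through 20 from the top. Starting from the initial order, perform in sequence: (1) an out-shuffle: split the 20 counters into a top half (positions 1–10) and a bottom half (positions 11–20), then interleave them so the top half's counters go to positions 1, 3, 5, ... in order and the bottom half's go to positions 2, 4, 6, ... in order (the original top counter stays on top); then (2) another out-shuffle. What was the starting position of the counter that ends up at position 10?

Undo the operations in reverse order, starting from position 10:
  undo op 2 (out-shuffle, from bottom half): 10 ← 15
  undo op 1 (out-shuffle, from top half): 15 ← 8
So the counter at position 10 came from original position 8.

8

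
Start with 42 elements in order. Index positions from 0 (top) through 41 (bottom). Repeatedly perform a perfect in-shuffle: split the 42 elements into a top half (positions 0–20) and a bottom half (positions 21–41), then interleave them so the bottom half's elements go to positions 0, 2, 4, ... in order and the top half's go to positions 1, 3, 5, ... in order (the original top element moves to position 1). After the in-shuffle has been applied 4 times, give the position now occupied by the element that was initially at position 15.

40

Track the element's position through each in-shuffle:
15 → 31 → 20 → 41 → 40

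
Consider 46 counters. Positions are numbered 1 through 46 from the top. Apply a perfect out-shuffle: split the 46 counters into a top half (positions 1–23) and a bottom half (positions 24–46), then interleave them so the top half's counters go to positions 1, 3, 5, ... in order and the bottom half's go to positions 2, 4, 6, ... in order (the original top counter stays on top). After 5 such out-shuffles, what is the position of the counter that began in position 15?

44

Track the counter's position through each out-shuffle:
15 → 29 → 12 → 23 → 45 → 44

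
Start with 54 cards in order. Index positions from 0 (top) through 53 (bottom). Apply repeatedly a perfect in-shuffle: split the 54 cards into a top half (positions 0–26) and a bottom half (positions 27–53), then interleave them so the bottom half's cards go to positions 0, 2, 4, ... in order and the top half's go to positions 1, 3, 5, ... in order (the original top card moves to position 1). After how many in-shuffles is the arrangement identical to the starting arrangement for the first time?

20

The in-shuffle permutes the 54 positions with cycle lengths [4, 10, 20, 20].
Every card is home exactly when every cycle has completed a whole number of laps, i.e. after lcm(4, 10, 20) = 20 in-shuffles.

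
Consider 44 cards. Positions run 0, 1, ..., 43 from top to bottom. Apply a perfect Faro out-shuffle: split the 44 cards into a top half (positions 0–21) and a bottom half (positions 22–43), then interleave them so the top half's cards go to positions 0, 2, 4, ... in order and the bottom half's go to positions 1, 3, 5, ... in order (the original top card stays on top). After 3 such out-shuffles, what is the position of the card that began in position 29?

Track the card's position through each out-shuffle:
29 → 15 → 30 → 17

17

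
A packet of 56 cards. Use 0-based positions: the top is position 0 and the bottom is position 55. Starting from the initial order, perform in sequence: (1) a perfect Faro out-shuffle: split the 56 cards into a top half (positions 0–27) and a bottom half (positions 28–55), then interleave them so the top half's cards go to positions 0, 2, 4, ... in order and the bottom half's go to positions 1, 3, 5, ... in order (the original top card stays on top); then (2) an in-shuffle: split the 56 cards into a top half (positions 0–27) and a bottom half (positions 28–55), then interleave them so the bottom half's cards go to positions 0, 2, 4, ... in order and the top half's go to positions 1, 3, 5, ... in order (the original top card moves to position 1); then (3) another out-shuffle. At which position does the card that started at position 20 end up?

Track the card from position 20 forward through each operation:
  after op 1 (out-shuffle): 20 → 40
  after op 2 (in-shuffle): 40 → 24
  after op 3 (out-shuffle): 24 → 48

48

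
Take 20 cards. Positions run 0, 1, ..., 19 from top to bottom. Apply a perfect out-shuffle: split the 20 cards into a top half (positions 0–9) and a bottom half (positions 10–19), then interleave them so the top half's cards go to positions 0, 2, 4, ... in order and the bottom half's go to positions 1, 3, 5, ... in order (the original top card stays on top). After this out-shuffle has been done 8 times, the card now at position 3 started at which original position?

Work backwards from position 3, undoing one out-shuffle at a time:
3 ← 11 ← 15 ← 17 ← 18 ← 9 ← 14 ← 7 ← 13
So the card now at position 3 started at position 13.

13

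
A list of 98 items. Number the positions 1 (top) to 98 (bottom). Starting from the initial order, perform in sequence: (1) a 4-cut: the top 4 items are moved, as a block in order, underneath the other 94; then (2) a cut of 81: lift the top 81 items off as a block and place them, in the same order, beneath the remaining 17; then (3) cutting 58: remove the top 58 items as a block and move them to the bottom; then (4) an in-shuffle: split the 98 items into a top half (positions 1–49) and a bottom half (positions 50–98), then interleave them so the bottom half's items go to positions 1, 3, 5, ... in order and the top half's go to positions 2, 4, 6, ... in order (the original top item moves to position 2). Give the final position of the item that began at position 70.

Track the item from position 70 forward through each operation:
  after op 1 (cut 4): 70 → 66
  after op 2 (cut 81): 66 → 83
  after op 3 (cut 58): 83 → 25
  after op 4 (in-shuffle): 25 → 50

50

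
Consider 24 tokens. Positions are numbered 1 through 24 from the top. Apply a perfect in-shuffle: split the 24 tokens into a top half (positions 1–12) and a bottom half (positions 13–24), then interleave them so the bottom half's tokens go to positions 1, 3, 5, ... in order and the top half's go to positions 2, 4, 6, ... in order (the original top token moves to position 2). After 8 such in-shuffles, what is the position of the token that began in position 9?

4

Track the token's position through each in-shuffle:
9 → 18 → 11 → 22 → 19 → 13 → 1 → 2 → 4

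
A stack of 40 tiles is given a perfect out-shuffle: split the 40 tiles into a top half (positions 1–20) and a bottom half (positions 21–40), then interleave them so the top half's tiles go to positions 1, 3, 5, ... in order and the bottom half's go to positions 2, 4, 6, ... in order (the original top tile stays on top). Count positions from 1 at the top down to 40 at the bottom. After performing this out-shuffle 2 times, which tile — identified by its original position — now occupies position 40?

40

Work backwards from position 40, undoing one out-shuffle at a time:
40 ← 40 ← 40
So the tile now at position 40 started at position 40.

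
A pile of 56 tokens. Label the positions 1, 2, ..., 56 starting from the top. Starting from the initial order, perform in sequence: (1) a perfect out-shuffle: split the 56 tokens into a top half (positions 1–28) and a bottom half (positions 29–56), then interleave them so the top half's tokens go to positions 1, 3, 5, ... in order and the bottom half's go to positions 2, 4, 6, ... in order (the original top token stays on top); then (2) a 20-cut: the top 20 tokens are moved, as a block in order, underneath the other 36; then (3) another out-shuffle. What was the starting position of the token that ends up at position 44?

Undo the operations in reverse order, starting from position 44:
  undo op 3 (out-shuffle, from bottom half): 44 ← 50
  undo op 2 (cut 20): 50 ← 14
  undo op 1 (out-shuffle, from bottom half): 14 ← 35
So the token at position 44 came from original position 35.

35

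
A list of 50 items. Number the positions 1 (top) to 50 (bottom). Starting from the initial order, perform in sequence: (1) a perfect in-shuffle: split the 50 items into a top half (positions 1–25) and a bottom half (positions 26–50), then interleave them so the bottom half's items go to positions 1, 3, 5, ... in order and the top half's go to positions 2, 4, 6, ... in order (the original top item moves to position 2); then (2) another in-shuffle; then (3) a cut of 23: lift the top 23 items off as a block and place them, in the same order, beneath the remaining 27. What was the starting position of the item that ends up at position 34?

Undo the operations in reverse order, starting from position 34:
  undo op 3 (cut 23): 34 ← 7
  undo op 2 (in-shuffle, from bottom half): 7 ← 29
  undo op 1 (in-shuffle, from bottom half): 29 ← 40
So the item at position 34 came from original position 40.

40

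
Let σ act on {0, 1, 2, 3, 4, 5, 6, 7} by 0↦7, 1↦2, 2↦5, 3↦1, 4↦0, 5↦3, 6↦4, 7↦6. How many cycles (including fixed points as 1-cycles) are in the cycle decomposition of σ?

Cycle decomposition: (0 7 6 4) (1 2 5 3).
2 cycles.

2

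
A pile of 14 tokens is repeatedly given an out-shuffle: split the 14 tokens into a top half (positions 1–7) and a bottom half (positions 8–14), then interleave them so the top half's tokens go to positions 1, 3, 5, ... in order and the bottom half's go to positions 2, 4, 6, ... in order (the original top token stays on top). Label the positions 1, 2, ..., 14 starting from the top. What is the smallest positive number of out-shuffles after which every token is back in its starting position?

12

The out-shuffle permutes the 14 positions with cycle lengths [1, 1, 12].
Every token is home exactly when every cycle has completed a whole number of laps, i.e. after lcm(1, 12) = 12 out-shuffles.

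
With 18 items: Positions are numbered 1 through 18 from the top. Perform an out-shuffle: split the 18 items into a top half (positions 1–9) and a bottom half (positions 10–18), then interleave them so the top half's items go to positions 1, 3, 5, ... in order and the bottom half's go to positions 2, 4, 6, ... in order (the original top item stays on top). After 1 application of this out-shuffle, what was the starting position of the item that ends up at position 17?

9

Work backwards from position 17, undoing one out-shuffle at a time:
17 ← 9
So the item now at position 17 started at position 9.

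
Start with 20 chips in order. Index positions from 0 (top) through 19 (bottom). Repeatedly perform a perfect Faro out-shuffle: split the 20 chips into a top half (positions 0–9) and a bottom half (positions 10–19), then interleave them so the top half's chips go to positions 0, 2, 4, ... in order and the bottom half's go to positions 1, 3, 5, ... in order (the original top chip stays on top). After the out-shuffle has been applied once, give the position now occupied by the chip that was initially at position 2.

Track the chip's position through each out-shuffle:
2 → 4

4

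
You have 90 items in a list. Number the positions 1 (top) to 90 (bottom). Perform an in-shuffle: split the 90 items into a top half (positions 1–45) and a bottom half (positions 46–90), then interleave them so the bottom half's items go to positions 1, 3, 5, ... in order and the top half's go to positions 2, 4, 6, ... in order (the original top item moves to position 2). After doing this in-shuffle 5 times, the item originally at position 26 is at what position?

Track the item's position through each in-shuffle:
26 → 52 → 13 → 26 → 52 → 13

13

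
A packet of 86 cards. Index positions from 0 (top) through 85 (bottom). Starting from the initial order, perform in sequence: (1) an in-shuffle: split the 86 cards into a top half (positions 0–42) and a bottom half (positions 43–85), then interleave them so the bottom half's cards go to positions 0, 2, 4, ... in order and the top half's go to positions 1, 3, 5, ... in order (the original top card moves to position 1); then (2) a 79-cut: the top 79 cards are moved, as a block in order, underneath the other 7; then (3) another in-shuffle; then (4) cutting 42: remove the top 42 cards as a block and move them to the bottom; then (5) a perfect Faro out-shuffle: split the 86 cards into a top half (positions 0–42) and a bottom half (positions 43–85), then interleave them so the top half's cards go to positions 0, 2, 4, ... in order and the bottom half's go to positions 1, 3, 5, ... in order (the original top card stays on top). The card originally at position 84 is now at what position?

17

Track the card from position 84 forward through each operation:
  after op 1 (in-shuffle): 84 → 82
  after op 2 (cut 79): 82 → 3
  after op 3 (in-shuffle): 3 → 7
  after op 4 (cut 42): 7 → 51
  after op 5 (out-shuffle): 51 → 17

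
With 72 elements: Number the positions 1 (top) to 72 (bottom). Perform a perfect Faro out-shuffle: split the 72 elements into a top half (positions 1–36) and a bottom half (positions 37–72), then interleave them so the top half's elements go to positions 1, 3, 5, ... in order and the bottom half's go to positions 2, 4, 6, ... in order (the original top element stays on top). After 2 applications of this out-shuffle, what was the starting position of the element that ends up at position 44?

65

Work backwards from position 44, undoing one out-shuffle at a time:
44 ← 58 ← 65
So the element now at position 44 started at position 65.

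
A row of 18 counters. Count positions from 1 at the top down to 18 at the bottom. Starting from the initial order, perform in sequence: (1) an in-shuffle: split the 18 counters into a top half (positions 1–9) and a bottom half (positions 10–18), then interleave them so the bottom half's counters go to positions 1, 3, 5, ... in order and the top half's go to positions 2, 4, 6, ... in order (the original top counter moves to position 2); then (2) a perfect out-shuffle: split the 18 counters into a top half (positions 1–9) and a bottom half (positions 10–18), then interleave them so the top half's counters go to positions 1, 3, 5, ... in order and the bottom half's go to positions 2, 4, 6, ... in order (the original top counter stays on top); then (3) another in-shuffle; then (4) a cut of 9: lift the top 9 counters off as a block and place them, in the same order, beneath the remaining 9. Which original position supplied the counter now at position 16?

Undo the operations in reverse order, starting from position 16:
  undo op 4 (cut 9): 16 ← 7
  undo op 3 (in-shuffle, from bottom half): 7 ← 13
  undo op 2 (out-shuffle, from top half): 13 ← 7
  undo op 1 (in-shuffle, from bottom half): 7 ← 13
So the counter at position 16 came from original position 13.

13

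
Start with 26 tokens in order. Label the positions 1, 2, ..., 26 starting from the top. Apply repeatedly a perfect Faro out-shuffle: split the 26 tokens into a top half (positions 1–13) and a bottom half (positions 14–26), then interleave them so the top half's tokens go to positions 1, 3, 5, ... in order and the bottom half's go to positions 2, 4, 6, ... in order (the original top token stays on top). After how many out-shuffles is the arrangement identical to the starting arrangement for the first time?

The out-shuffle permutes the 26 positions with cycle lengths [1, 1, 4, 20].
Every token is home exactly when every cycle has completed a whole number of laps, i.e. after lcm(1, 4, 20) = 20 out-shuffles.

20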